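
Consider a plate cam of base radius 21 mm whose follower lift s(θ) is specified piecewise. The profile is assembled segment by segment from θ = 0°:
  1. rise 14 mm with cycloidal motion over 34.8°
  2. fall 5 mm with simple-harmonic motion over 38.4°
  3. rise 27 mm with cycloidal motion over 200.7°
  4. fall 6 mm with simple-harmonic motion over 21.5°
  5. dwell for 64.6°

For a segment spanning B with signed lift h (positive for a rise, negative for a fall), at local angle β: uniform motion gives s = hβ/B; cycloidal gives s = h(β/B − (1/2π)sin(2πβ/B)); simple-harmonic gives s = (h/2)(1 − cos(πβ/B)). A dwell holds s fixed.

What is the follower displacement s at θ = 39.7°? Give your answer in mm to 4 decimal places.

seg 1 [0°–34.8°] cycloidal, h=14: full span → s += 14 → s = 14.0000
seg 2 [34.8°–73.2°] simple-harmonic, h=-5: θ=39.7° here. β=4.9, B=38.4. -5/2·(1 − cos(π·0.1276)) = -0.1982 → s = 13.8018

13.8018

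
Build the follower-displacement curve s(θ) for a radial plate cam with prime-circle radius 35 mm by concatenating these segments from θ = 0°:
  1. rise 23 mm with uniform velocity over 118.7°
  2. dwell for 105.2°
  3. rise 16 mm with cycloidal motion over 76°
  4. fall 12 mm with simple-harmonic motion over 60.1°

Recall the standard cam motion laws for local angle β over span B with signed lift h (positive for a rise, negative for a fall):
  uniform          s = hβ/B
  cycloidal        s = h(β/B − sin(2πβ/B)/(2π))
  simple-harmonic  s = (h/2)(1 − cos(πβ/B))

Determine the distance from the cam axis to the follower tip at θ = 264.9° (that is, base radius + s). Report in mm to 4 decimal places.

seg 1 [0°–118.7°] uniform, h=23: full span → s += 23 → s = 23.0000
seg 2 [118.7°–223.9°] dwell: s stays 23.0000
seg 3 [223.9°–299.9°] cycloidal, h=16: θ=264.9° here. β=41, B=76. 16·(0.5395 − sin(2π·0.5395)/(2π)) = 9.2567 → s = 32.2567
radial distance = base radius + s = 35 + 32.2567 = 67.2567

67.2567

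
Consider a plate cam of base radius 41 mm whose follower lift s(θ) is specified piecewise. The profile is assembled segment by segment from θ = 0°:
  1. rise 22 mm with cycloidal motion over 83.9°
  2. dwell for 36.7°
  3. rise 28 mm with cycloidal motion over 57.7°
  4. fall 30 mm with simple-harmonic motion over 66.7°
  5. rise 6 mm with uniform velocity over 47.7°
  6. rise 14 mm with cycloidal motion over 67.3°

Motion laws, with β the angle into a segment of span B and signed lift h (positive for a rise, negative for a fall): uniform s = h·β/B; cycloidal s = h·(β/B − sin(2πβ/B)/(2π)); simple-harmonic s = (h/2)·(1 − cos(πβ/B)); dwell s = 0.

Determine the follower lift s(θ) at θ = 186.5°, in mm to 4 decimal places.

seg 1 [0°–83.9°] cycloidal, h=22: full span → s += 22 → s = 22.0000
seg 2 [83.9°–120.6°] dwell: s stays 22.0000
seg 3 [120.6°–178.3°] cycloidal, h=28: full span → s += 28 → s = 50.0000
seg 4 [178.3°–245°] simple-harmonic, h=-30: θ=186.5° here. β=8.2, B=66.7. -30/2·(1 − cos(π·0.1229)) = -1.1049 → s = 48.8951

48.8951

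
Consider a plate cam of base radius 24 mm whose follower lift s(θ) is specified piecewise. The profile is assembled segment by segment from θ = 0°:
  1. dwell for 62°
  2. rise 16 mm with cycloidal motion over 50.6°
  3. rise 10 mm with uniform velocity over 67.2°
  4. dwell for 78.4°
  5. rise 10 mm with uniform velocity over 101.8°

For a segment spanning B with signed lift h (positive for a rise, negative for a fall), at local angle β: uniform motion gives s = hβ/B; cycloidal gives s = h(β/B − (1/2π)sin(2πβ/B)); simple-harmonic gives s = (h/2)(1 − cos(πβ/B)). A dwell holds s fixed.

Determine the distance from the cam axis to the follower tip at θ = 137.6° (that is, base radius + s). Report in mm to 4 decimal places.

seg 1 [0°–62°] dwell: s stays 0.0000
seg 2 [62°–112.6°] cycloidal, h=16: full span → s += 16 → s = 16.0000
seg 3 [112.6°–179.8°] uniform, h=10: θ=137.6° here. β=25, B=67.2. 10·25/67.2 = 3.7202 → s = 19.7202
radial distance = base radius + s = 24 + 19.7202 = 43.7202

43.7202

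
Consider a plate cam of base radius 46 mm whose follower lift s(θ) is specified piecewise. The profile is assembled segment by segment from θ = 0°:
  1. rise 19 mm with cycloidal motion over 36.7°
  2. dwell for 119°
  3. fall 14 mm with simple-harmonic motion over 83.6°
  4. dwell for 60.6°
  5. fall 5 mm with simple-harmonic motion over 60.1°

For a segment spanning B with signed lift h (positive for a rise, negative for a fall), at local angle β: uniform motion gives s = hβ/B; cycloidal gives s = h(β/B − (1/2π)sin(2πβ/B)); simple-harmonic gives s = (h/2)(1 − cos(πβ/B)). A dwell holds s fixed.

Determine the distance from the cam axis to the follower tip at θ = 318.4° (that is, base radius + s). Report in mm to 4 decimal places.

seg 1 [0°–36.7°] cycloidal, h=19: full span → s += 19 → s = 19.0000
seg 2 [36.7°–155.7°] dwell: s stays 19.0000
seg 3 [155.7°–239.3°] simple-harmonic, h=-14: full span → s += -14 → s = 5.0000
seg 4 [239.3°–299.9°] dwell: s stays 5.0000
seg 5 [299.9°–360°] simple-harmonic, h=-5: θ=318.4° here. β=18.5, B=60.1. -5/2·(1 − cos(π·0.3078)) = -1.0807 → s = 3.9193
radial distance = base radius + s = 46 + 3.9193 = 49.9193

49.9193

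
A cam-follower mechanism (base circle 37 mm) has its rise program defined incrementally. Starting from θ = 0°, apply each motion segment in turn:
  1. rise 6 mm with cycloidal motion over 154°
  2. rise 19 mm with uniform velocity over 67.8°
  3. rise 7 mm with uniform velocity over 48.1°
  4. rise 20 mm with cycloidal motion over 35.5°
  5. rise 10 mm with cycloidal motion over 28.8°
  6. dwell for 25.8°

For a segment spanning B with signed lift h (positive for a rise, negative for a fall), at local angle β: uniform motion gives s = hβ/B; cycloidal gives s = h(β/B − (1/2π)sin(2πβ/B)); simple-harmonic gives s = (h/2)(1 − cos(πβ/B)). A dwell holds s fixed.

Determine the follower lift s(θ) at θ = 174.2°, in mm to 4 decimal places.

seg 1 [0°–154°] cycloidal, h=6: full span → s += 6 → s = 6.0000
seg 2 [154°–221.8°] uniform, h=19: θ=174.2° here. β=20.2, B=67.8. 19·20.2/67.8 = 5.6608 → s = 11.6608

11.6608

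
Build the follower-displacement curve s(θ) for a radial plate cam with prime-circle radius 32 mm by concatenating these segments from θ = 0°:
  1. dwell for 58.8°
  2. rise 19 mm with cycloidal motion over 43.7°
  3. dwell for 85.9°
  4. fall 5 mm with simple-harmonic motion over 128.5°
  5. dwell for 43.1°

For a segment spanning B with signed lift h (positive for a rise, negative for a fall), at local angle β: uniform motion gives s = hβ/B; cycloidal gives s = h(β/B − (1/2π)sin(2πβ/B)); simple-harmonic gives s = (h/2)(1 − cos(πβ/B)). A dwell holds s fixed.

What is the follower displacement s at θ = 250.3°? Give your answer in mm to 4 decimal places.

seg 1 [0°–58.8°] dwell: s stays 0.0000
seg 2 [58.8°–102.5°] cycloidal, h=19: full span → s += 19 → s = 19.0000
seg 3 [102.5°–188.4°] dwell: s stays 19.0000
seg 4 [188.4°–316.9°] simple-harmonic, h=-5: θ=250.3° here. β=61.9, B=128.5. -5/2·(1 − cos(π·0.4817)) = -2.3564 → s = 16.6436

16.6436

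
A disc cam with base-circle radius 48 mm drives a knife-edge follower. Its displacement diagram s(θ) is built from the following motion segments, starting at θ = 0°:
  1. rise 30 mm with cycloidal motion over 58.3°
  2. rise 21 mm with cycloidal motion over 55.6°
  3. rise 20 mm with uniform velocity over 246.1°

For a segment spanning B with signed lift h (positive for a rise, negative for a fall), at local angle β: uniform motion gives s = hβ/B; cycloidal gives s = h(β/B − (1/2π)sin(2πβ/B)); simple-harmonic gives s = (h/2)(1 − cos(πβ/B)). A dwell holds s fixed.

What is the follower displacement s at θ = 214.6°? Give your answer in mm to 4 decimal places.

seg 1 [0°–58.3°] cycloidal, h=30: full span → s += 30 → s = 30.0000
seg 2 [58.3°–113.9°] cycloidal, h=21: full span → s += 21 → s = 51.0000
seg 3 [113.9°–360°] uniform, h=20: θ=214.6° here. β=100.7, B=246.1. 20·100.7/246.1 = 8.1837 → s = 59.1837

59.1837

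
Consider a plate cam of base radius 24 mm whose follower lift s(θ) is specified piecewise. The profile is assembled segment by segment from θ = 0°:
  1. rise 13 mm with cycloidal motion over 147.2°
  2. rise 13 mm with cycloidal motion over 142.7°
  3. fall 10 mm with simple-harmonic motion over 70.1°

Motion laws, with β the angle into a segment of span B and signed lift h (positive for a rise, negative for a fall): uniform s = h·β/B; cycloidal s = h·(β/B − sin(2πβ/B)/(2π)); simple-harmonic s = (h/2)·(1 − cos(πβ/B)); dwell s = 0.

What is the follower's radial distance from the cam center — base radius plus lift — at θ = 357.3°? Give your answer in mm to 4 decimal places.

seg 1 [0°–147.2°] cycloidal, h=13: full span → s += 13 → s = 13.0000
seg 2 [147.2°–289.9°] cycloidal, h=13: full span → s += 13 → s = 26.0000
seg 3 [289.9°–360°] simple-harmonic, h=-10: θ=357.3° here. β=67.4, B=70.1. -10/2·(1 − cos(π·0.9615)) = -9.9634 → s = 16.0366
radial distance = base radius + s = 24 + 16.0366 = 40.0366

40.0366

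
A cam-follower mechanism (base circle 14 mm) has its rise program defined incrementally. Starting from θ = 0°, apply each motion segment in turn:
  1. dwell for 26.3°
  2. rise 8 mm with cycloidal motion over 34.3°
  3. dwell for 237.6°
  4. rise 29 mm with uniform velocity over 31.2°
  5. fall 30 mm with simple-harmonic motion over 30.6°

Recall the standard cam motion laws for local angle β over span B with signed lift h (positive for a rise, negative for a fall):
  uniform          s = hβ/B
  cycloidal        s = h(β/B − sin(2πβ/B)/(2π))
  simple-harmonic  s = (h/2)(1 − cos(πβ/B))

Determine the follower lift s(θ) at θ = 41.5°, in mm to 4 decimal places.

seg 1 [0°–26.3°] dwell: s stays 0.0000
seg 2 [26.3°–60.6°] cycloidal, h=8: θ=41.5° here. β=15.2, B=34.3. 8·(0.4431 − sin(2π·0.4431)/(2π)) = 3.1000 → s = 3.1000

3.1000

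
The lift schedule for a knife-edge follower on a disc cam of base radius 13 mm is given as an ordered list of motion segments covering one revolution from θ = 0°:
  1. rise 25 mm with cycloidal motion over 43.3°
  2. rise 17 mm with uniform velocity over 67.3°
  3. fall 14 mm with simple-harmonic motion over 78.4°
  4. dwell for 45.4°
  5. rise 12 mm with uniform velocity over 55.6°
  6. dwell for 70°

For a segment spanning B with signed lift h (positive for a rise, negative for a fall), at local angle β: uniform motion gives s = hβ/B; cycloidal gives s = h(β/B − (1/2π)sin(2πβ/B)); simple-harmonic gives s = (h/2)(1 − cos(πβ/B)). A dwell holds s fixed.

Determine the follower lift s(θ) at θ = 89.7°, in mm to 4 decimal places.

seg 1 [0°–43.3°] cycloidal, h=25: full span → s += 25 → s = 25.0000
seg 2 [43.3°–110.6°] uniform, h=17: θ=89.7° here. β=46.4, B=67.3. 17·46.4/67.3 = 11.7207 → s = 36.7207

36.7207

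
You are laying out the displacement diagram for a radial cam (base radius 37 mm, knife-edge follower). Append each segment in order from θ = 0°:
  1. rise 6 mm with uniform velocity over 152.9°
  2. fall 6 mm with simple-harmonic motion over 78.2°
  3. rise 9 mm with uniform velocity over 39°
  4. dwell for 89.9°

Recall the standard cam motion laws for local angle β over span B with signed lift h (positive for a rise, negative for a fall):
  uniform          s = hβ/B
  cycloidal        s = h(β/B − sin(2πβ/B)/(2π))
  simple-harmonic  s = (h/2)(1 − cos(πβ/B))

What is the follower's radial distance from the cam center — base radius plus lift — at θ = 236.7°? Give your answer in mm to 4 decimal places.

seg 1 [0°–152.9°] uniform, h=6: full span → s += 6 → s = 6.0000
seg 2 [152.9°–231.1°] simple-harmonic, h=-6: full span → s += -6 → s = 0.0000
seg 3 [231.1°–270.1°] uniform, h=9: θ=236.7° here. β=5.6, B=39. 9·5.6/39 = 1.2923 → s = 1.2923
radial distance = base radius + s = 37 + 1.2923 = 38.2923

38.2923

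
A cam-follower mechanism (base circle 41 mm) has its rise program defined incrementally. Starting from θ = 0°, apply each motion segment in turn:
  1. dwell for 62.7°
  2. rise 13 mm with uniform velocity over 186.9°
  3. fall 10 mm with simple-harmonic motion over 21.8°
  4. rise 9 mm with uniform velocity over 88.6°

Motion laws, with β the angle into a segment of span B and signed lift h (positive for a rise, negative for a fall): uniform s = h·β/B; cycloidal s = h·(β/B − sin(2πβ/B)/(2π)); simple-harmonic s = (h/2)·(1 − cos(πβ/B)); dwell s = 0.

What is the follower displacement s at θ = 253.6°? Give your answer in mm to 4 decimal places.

seg 1 [0°–62.7°] dwell: s stays 0.0000
seg 2 [62.7°–249.6°] uniform, h=13: full span → s += 13 → s = 13.0000
seg 3 [249.6°–271.4°] simple-harmonic, h=-10: θ=253.6° here. β=4, B=21.8. -10/2·(1 − cos(π·0.1835)) = -0.8080 → s = 12.1920

12.1920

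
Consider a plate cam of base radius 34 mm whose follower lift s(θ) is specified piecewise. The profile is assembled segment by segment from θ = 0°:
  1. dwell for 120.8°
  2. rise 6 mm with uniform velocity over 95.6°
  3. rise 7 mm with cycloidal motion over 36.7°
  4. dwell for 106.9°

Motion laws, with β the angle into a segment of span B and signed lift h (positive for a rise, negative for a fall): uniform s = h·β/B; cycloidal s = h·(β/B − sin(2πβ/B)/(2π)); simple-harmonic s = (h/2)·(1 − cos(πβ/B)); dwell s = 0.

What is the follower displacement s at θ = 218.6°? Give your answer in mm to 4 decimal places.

seg 1 [0°–120.8°] dwell: s stays 0.0000
seg 2 [120.8°–216.4°] uniform, h=6: full span → s += 6 → s = 6.0000
seg 3 [216.4°–253.1°] cycloidal, h=7: θ=218.6° here. β=2.2, B=36.7. 7·(0.0599 − sin(2π·0.0599)/(2π)) = 0.0099 → s = 6.0099

6.0099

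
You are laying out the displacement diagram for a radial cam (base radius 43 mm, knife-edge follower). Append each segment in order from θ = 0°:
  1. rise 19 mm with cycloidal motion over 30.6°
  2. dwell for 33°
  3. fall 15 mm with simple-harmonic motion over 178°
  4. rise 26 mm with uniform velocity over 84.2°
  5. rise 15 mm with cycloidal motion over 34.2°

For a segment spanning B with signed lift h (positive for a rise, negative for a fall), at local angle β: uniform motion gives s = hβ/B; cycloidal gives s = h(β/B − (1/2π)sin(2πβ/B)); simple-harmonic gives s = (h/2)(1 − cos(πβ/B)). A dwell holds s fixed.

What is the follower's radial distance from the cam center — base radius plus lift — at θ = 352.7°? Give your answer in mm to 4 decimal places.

seg 1 [0°–30.6°] cycloidal, h=19: full span → s += 19 → s = 19.0000
seg 2 [30.6°–63.6°] dwell: s stays 19.0000
seg 3 [63.6°–241.6°] simple-harmonic, h=-15: full span → s += -15 → s = 4.0000
seg 4 [241.6°–325.8°] uniform, h=26: full span → s += 26 → s = 30.0000
seg 5 [325.8°–360°] cycloidal, h=15: θ=352.7° here. β=26.9, B=34.2. 15·(0.7865 − sin(2π·0.7865)/(2π)) = 14.1229 → s = 44.1229
radial distance = base radius + s = 43 + 44.1229 = 87.1229

87.1229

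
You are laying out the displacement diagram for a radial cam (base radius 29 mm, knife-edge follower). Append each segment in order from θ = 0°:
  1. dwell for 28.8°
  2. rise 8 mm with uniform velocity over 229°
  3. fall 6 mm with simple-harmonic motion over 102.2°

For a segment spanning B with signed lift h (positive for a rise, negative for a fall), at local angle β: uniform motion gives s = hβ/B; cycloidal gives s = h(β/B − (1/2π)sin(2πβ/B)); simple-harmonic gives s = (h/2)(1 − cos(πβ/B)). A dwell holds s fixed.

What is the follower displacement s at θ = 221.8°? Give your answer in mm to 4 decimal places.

seg 1 [0°–28.8°] dwell: s stays 0.0000
seg 2 [28.8°–257.8°] uniform, h=8: θ=221.8° here. β=193, B=229. 8·193/229 = 6.7424 → s = 6.7424

6.7424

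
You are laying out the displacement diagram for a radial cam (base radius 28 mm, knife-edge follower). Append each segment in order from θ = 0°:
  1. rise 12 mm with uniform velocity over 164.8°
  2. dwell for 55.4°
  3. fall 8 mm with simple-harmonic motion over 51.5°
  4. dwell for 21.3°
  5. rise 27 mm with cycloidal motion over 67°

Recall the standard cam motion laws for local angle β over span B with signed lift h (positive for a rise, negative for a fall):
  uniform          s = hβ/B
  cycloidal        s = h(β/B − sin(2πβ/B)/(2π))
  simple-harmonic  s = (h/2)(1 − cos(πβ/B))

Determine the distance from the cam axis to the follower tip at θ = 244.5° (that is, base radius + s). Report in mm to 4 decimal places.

seg 1 [0°–164.8°] uniform, h=12: full span → s += 12 → s = 12.0000
seg 2 [164.8°–220.2°] dwell: s stays 12.0000
seg 3 [220.2°–271.7°] simple-harmonic, h=-8: θ=244.5° here. β=24.3, B=51.5. -8/2·(1 − cos(π·0.4718)) = -3.6467 → s = 8.3533
radial distance = base radius + s = 28 + 8.3533 = 36.3533

36.3533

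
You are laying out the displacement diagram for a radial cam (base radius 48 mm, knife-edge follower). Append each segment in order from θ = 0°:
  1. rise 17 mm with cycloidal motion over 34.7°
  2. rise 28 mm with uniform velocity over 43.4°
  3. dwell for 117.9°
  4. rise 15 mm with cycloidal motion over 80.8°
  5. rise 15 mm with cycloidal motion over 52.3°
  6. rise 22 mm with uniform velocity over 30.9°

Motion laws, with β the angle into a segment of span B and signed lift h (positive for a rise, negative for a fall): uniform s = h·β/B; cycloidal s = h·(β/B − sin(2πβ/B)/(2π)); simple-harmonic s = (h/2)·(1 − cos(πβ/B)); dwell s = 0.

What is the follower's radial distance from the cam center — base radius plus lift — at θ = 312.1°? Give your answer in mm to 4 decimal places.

seg 1 [0°–34.7°] cycloidal, h=17: full span → s += 17 → s = 17.0000
seg 2 [34.7°–78.1°] uniform, h=28: full span → s += 28 → s = 45.0000
seg 3 [78.1°–196°] dwell: s stays 45.0000
seg 4 [196°–276.8°] cycloidal, h=15: full span → s += 15 → s = 60.0000
seg 5 [276.8°–329.1°] cycloidal, h=15: θ=312.1° here. β=35.3, B=52.3. 15·(0.6750 − sin(2π·0.6750)/(2π)) = 12.2511 → s = 72.2511
radial distance = base radius + s = 48 + 72.2511 = 120.2511

120.2511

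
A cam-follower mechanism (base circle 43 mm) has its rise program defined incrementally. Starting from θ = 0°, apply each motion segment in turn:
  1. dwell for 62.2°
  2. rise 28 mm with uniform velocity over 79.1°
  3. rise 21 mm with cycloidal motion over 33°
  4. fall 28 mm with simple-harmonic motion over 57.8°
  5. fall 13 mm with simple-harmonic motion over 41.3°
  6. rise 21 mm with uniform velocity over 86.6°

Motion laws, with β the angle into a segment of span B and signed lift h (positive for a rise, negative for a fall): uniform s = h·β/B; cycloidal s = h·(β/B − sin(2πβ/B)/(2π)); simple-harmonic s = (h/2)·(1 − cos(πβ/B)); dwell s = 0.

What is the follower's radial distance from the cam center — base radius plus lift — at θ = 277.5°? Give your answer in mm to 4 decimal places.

seg 1 [0°–62.2°] dwell: s stays 0.0000
seg 2 [62.2°–141.3°] uniform, h=28: full span → s += 28 → s = 28.0000
seg 3 [141.3°–174.3°] cycloidal, h=21: full span → s += 21 → s = 49.0000
seg 4 [174.3°–232.1°] simple-harmonic, h=-28: full span → s += -28 → s = 21.0000
seg 5 [232.1°–273.4°] simple-harmonic, h=-13: full span → s += -13 → s = 8.0000
seg 6 [273.4°–360°] uniform, h=21: θ=277.5° here. β=4.1, B=86.6. 21·4.1/86.6 = 0.9942 → s = 8.9942
radial distance = base radius + s = 43 + 8.9942 = 51.9942

51.9942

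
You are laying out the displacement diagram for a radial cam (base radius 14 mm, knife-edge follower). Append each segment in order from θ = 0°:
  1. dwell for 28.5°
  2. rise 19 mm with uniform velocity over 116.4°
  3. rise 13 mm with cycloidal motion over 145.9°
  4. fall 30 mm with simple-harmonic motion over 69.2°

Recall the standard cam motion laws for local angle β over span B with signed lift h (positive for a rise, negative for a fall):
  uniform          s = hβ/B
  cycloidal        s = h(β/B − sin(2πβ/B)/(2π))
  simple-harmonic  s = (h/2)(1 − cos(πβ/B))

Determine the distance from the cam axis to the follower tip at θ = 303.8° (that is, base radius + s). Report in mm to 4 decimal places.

seg 1 [0°–28.5°] dwell: s stays 0.0000
seg 2 [28.5°–144.9°] uniform, h=19: full span → s += 19 → s = 19.0000
seg 3 [144.9°–290.8°] cycloidal, h=13: full span → s += 13 → s = 32.0000
seg 4 [290.8°–360°] simple-harmonic, h=-30: θ=303.8° here. β=13, B=69.2. -30/2·(1 − cos(π·0.1879)) = -2.5374 → s = 29.4626
radial distance = base radius + s = 14 + 29.4626 = 43.4626

43.4626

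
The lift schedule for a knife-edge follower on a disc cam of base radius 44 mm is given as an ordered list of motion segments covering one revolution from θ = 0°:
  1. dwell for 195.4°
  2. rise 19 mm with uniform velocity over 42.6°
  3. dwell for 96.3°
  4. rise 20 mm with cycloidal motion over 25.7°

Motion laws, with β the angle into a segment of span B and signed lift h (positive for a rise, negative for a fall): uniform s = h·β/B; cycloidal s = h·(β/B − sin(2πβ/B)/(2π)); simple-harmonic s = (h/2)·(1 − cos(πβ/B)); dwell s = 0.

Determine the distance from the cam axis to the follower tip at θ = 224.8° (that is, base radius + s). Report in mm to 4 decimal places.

seg 1 [0°–195.4°] dwell: s stays 0.0000
seg 2 [195.4°–238°] uniform, h=19: θ=224.8° here. β=29.4, B=42.6. 19·29.4/42.6 = 13.1127 → s = 13.1127
radial distance = base radius + s = 44 + 13.1127 = 57.1127

57.1127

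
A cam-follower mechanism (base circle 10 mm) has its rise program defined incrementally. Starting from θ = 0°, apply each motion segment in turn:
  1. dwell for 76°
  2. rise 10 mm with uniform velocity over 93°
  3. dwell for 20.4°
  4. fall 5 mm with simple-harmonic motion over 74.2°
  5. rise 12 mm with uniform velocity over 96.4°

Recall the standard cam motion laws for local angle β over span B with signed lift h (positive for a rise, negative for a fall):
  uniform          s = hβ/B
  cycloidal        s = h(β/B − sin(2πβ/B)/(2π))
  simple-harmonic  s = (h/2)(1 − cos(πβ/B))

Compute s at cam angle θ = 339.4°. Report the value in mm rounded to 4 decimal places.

seg 1 [0°–76°] dwell: s stays 0.0000
seg 2 [76°–169°] uniform, h=10: full span → s += 10 → s = 10.0000
seg 3 [169°–189.4°] dwell: s stays 10.0000
seg 4 [189.4°–263.6°] simple-harmonic, h=-5: full span → s += -5 → s = 5.0000
seg 5 [263.6°–360°] uniform, h=12: θ=339.4° here. β=75.8, B=96.4. 12·75.8/96.4 = 9.4357 → s = 14.4357

14.4357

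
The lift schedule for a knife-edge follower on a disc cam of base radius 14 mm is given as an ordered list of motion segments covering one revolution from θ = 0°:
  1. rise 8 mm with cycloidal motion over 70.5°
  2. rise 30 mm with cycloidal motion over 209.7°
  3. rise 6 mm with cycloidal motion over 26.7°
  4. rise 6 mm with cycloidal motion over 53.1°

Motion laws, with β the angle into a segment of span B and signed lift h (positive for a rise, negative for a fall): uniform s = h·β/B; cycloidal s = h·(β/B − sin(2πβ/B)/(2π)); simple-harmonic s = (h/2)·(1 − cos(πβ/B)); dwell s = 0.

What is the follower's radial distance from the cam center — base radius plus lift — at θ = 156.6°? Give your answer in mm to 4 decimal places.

seg 1 [0°–70.5°] cycloidal, h=8: full span → s += 8 → s = 8.0000
seg 2 [70.5°–280.2°] cycloidal, h=30: θ=156.6° here. β=86.1, B=209.7. 30·(0.4106 − sin(2π·0.4106)/(2π)) = 9.7741 → s = 17.7741
radial distance = base radius + s = 14 + 17.7741 = 31.7741

31.7741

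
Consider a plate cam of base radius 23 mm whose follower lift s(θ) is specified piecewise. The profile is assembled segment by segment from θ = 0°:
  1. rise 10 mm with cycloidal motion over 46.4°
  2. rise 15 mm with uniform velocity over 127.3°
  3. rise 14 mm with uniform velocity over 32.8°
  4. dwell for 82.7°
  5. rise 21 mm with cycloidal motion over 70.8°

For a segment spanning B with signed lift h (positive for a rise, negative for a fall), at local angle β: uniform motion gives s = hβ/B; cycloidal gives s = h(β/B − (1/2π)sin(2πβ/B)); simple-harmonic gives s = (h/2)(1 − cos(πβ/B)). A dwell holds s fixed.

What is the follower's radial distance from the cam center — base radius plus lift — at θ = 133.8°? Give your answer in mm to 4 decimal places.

seg 1 [0°–46.4°] cycloidal, h=10: full span → s += 10 → s = 10.0000
seg 2 [46.4°–173.7°] uniform, h=15: θ=133.8° here. β=87.4, B=127.3. 15·87.4/127.3 = 10.2985 → s = 20.2985
radial distance = base radius + s = 23 + 20.2985 = 43.2985

43.2985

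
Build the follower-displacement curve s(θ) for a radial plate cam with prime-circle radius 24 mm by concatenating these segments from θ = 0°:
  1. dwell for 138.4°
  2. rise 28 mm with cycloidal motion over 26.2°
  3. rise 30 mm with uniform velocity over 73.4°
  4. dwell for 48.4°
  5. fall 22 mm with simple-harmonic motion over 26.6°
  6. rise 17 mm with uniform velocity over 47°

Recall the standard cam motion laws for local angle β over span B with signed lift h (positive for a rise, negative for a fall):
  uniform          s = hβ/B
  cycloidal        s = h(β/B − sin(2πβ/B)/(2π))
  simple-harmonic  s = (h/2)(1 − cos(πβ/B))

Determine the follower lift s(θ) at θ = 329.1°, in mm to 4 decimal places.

seg 1 [0°–138.4°] dwell: s stays 0.0000
seg 2 [138.4°–164.6°] cycloidal, h=28: full span → s += 28 → s = 28.0000
seg 3 [164.6°–238°] uniform, h=30: full span → s += 30 → s = 58.0000
seg 4 [238°–286.4°] dwell: s stays 58.0000
seg 5 [286.4°–313°] simple-harmonic, h=-22: full span → s += -22 → s = 36.0000
seg 6 [313°–360°] uniform, h=17: θ=329.1° here. β=16.1, B=47. 17·16.1/47 = 5.8234 → s = 41.8234

41.8234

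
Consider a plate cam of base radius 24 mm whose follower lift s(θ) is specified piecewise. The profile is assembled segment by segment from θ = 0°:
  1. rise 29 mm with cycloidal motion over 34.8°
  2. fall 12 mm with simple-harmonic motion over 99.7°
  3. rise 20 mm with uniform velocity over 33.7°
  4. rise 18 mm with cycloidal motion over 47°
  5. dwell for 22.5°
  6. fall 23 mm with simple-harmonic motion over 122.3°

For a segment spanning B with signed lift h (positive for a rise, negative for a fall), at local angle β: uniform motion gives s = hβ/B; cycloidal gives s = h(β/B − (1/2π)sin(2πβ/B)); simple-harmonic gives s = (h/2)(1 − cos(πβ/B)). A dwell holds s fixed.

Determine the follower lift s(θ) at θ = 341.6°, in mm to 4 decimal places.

seg 1 [0°–34.8°] cycloidal, h=29: full span → s += 29 → s = 29.0000
seg 2 [34.8°–134.5°] simple-harmonic, h=-12: full span → s += -12 → s = 17.0000
seg 3 [134.5°–168.2°] uniform, h=20: full span → s += 20 → s = 37.0000
seg 4 [168.2°–215.2°] cycloidal, h=18: full span → s += 18 → s = 55.0000
seg 5 [215.2°–237.7°] dwell: s stays 55.0000
seg 6 [237.7°–360°] simple-harmonic, h=-23: θ=341.6° here. β=103.9, B=122.3. -23/2·(1 − cos(π·0.8496)) = -21.7392 → s = 33.2608

33.2608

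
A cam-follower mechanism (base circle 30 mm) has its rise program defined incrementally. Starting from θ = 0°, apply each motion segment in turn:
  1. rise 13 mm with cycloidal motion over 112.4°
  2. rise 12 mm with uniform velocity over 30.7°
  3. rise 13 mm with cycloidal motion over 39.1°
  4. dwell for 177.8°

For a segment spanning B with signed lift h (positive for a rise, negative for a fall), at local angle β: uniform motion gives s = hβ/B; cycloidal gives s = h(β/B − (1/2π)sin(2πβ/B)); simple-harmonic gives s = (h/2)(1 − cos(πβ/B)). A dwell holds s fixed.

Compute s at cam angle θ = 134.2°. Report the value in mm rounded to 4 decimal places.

seg 1 [0°–112.4°] cycloidal, h=13: full span → s += 13 → s = 13.0000
seg 2 [112.4°–143.1°] uniform, h=12: θ=134.2° here. β=21.8, B=30.7. 12·21.8/30.7 = 8.5212 → s = 21.5212

21.5212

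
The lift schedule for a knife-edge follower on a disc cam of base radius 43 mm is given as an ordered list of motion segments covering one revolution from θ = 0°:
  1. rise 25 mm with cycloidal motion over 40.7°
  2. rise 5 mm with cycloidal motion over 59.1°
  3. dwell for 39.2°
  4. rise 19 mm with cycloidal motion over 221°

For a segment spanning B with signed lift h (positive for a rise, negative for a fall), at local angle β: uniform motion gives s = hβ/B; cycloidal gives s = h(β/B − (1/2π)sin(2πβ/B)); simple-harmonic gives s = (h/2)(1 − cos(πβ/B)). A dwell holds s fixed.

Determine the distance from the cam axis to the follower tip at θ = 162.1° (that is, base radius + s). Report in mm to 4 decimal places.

seg 1 [0°–40.7°] cycloidal, h=25: full span → s += 25 → s = 25.0000
seg 2 [40.7°–99.8°] cycloidal, h=5: full span → s += 5 → s = 30.0000
seg 3 [99.8°–139°] dwell: s stays 30.0000
seg 4 [139°–360°] cycloidal, h=19: θ=162.1° here. β=23.1, B=221. 19·(0.1045 − sin(2π·0.1045)/(2π)) = 0.1397 → s = 30.1397
radial distance = base radius + s = 43 + 30.1397 = 73.1397

73.1397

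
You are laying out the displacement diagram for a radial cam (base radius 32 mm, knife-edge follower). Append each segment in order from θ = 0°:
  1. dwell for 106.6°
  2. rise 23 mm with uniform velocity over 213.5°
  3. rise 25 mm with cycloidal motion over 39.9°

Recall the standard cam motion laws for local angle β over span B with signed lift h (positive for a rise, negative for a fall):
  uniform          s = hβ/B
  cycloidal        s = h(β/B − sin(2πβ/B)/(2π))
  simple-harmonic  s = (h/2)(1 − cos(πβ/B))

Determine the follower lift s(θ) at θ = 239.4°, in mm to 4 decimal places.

seg 1 [0°–106.6°] dwell: s stays 0.0000
seg 2 [106.6°–320.1°] uniform, h=23: θ=239.4° here. β=132.8, B=213.5. 23·132.8/213.5 = 14.3063 → s = 14.3063

14.3063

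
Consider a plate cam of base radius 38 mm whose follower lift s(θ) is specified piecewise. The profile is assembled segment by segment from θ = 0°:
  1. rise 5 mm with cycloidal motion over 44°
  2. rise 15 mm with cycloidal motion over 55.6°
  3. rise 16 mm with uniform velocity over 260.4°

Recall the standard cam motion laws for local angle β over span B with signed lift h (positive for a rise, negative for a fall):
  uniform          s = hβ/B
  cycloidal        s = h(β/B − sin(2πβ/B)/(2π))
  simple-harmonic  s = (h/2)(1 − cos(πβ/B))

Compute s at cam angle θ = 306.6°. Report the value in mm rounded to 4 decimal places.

seg 1 [0°–44°] cycloidal, h=5: full span → s += 5 → s = 5.0000
seg 2 [44°–99.6°] cycloidal, h=15: full span → s += 15 → s = 20.0000
seg 3 [99.6°–360°] uniform, h=16: θ=306.6° here. β=207, B=260.4. 16·207/260.4 = 12.7189 → s = 32.7189

32.7189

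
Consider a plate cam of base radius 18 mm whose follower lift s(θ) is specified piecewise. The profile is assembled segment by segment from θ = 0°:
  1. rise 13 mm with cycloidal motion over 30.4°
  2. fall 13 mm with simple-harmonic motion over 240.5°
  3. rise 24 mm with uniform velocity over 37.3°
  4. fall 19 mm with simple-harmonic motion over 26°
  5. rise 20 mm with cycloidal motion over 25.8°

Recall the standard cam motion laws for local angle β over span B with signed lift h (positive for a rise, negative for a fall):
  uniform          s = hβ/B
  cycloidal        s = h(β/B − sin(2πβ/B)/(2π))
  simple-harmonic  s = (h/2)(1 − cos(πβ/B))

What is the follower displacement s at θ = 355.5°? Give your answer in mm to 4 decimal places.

seg 1 [0°–30.4°] cycloidal, h=13: full span → s += 13 → s = 13.0000
seg 2 [30.4°–270.9°] simple-harmonic, h=-13: full span → s += -13 → s = 0.0000
seg 3 [270.9°–308.2°] uniform, h=24: full span → s += 24 → s = 24.0000
seg 4 [308.2°–334.2°] simple-harmonic, h=-19: full span → s += -19 → s = 5.0000
seg 5 [334.2°–360°] cycloidal, h=20: θ=355.5° here. β=21.3, B=25.8. 20·(0.8256 − sin(2π·0.8256)/(2π)) = 19.3425 → s = 24.3425

24.3425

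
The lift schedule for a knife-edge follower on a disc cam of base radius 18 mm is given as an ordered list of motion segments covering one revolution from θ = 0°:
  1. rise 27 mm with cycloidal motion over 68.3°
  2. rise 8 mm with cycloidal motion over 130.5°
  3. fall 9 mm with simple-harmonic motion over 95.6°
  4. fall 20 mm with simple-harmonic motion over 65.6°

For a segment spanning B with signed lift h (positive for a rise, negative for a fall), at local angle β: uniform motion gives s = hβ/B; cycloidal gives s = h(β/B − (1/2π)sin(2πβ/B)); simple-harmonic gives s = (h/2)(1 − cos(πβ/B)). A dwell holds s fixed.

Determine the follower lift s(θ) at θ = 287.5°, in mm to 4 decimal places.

seg 1 [0°–68.3°] cycloidal, h=27: full span → s += 27 → s = 27.0000
seg 2 [68.3°–198.8°] cycloidal, h=8: full span → s += 8 → s = 35.0000
seg 3 [198.8°–294.4°] simple-harmonic, h=-9: θ=287.5° here. β=88.7, B=95.6. -9/2·(1 − cos(π·0.9278)) = -8.8848 → s = 26.1152

26.1152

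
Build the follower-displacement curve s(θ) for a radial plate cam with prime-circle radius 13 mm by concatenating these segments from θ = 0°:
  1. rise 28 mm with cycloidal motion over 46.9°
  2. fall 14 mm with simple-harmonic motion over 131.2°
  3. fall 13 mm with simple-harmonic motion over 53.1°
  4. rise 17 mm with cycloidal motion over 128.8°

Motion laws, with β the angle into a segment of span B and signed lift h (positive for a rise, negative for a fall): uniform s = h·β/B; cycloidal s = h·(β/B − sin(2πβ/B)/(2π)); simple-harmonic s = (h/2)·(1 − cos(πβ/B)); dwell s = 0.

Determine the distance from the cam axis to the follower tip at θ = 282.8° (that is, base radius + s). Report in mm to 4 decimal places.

seg 1 [0°–46.9°] cycloidal, h=28: full span → s += 28 → s = 28.0000
seg 2 [46.9°–178.1°] simple-harmonic, h=-14: full span → s += -14 → s = 14.0000
seg 3 [178.1°–231.2°] simple-harmonic, h=-13: full span → s += -13 → s = 1.0000
seg 4 [231.2°–360°] cycloidal, h=17: θ=282.8° here. β=51.6, B=128.8. 17·(0.4006 − sin(2π·0.4006)/(2π)) = 5.2288 → s = 6.2288
radial distance = base radius + s = 13 + 6.2288 = 19.2288

19.2288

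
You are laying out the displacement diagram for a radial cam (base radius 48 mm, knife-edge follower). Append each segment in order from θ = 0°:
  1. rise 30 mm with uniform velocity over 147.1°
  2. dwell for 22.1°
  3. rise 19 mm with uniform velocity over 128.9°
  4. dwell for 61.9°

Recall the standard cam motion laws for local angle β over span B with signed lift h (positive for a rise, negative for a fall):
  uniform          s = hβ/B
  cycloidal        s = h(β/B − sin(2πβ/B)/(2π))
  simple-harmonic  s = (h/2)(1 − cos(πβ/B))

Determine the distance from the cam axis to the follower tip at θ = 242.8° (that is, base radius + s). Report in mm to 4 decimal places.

seg 1 [0°–147.1°] uniform, h=30: full span → s += 30 → s = 30.0000
seg 2 [147.1°–169.2°] dwell: s stays 30.0000
seg 3 [169.2°–298.1°] uniform, h=19: θ=242.8° here. β=73.6, B=128.9. 19·73.6/128.9 = 10.8487 → s = 40.8487
radial distance = base radius + s = 48 + 40.8487 = 88.8487

88.8487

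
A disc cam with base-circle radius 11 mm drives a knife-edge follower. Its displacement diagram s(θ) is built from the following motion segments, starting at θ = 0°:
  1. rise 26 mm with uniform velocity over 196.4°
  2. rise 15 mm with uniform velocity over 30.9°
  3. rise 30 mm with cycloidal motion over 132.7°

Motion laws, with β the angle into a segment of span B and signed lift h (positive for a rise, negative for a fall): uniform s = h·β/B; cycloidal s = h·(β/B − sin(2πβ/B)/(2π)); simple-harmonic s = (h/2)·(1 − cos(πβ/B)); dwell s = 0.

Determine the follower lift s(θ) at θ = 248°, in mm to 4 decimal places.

seg 1 [0°–196.4°] uniform, h=26: full span → s += 26 → s = 26.0000
seg 2 [196.4°–227.3°] uniform, h=15: full span → s += 15 → s = 41.0000
seg 3 [227.3°–360°] cycloidal, h=30: θ=248° here. β=20.7, B=132.7. 30·(0.1560 − sin(2π·0.1560)/(2π)) = 0.7141 → s = 41.7141

41.7141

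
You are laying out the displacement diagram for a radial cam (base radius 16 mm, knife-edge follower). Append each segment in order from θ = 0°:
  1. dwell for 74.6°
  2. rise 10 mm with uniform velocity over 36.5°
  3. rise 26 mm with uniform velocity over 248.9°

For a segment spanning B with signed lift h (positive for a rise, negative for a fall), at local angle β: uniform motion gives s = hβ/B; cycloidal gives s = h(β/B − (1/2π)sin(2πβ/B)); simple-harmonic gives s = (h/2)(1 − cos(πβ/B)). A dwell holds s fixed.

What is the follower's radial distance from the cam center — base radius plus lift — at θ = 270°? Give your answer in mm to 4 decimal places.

seg 1 [0°–74.6°] dwell: s stays 0.0000
seg 2 [74.6°–111.1°] uniform, h=10: full span → s += 10 → s = 10.0000
seg 3 [111.1°–360°] uniform, h=26: θ=270° here. β=158.9, B=248.9. 26·158.9/248.9 = 16.5986 → s = 26.5986
radial distance = base radius + s = 16 + 26.5986 = 42.5986

42.5986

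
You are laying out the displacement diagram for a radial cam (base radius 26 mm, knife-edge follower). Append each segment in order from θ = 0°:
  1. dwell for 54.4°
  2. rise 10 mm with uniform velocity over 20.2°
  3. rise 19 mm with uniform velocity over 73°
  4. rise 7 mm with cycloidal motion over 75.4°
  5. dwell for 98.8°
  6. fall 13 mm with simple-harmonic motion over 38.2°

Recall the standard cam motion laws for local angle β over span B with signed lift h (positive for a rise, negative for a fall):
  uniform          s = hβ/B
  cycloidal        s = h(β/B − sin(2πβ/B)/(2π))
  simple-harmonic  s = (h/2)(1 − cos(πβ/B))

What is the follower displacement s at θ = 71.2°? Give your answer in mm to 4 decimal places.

seg 1 [0°–54.4°] dwell: s stays 0.0000
seg 2 [54.4°–74.6°] uniform, h=10: θ=71.2° here. β=16.8, B=20.2. 10·16.8/20.2 = 8.3168 → s = 8.3168

8.3168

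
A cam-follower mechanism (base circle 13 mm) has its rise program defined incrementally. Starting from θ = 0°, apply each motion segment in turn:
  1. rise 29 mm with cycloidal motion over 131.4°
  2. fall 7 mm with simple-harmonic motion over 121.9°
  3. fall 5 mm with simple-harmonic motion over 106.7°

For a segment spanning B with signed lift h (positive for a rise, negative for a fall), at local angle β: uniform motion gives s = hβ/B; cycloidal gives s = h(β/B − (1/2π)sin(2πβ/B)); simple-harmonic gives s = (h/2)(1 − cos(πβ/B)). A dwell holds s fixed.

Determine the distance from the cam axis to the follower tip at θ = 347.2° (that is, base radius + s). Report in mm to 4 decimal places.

seg 1 [0°–131.4°] cycloidal, h=29: full span → s += 29 → s = 29.0000
seg 2 [131.4°–253.3°] simple-harmonic, h=-7: full span → s += -7 → s = 22.0000
seg 3 [253.3°–360°] simple-harmonic, h=-5: θ=347.2° here. β=93.9, B=106.7. -5/2·(1 − cos(π·0.8800)) = -4.8245 → s = 17.1755
radial distance = base radius + s = 13 + 17.1755 = 30.1755

30.1755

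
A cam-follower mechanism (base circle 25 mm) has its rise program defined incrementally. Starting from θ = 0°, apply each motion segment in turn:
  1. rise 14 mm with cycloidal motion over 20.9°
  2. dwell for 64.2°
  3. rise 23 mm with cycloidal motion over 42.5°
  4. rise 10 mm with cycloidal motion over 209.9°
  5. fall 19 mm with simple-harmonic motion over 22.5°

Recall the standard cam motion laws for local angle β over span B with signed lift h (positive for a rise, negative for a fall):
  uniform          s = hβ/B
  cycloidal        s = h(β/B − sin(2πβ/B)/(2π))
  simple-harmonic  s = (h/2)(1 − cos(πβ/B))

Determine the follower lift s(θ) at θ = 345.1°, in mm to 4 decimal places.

seg 1 [0°–20.9°] cycloidal, h=14: full span → s += 14 → s = 14.0000
seg 2 [20.9°–85.1°] dwell: s stays 14.0000
seg 3 [85.1°–127.6°] cycloidal, h=23: full span → s += 23 → s = 37.0000
seg 4 [127.6°–337.5°] cycloidal, h=10: full span → s += 10 → s = 47.0000
seg 5 [337.5°–360°] simple-harmonic, h=-19: θ=345.1° here. β=7.6, B=22.5. -19/2·(1 − cos(π·0.3378)) = -4.8653 → s = 42.1347

42.1347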